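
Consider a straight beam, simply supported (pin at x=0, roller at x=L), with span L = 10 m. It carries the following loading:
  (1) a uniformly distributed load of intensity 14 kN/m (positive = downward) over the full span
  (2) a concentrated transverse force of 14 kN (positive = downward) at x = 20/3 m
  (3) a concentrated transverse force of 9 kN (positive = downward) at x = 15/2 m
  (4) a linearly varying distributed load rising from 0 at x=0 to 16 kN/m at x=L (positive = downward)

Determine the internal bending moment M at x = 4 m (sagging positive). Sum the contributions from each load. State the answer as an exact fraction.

Load 1 — uniform load w=14 kN/m over full span:
  M_1 = wx(L-x)/2 = 14·4·(10-4)/2 = 168 kN·m
Load 2 — point force P=14 kN at a=20/3 m (b=L-a=10/3):
  M_2 = Pbx/L  [x≤a] = 14·(10/3)·4/10 = 56/3 kN·m
Load 3 — point force P=9 kN at a=15/2 m (b=L-a=5/2):
  M_3 = Pbx/L  [x≤a] = 9·(5/2)·4/10 = 9 kN·m
Load 4 — triangular load w₀=16 kN/m (0→w₀ over full span):
  M_4 = w₀Lx/6 - w₀x³/(6L) = 16·10·4/6 - 16·4³/(6·10) = 448/5 kN·m
Superposition: M = Σ M_i = 4279/15 kN·m ≈ 285.266667 kN·m

M(4) = 4279/15 kN·m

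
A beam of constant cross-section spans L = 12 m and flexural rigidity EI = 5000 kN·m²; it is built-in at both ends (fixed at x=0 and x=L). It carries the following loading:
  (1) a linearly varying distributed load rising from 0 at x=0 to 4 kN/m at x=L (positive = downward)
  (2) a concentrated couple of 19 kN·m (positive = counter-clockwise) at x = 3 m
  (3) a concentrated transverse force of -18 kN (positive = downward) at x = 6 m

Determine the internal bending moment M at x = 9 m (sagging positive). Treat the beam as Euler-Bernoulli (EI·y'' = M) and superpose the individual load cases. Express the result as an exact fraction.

Load 1 — triangular load w₀=4 kN/m (0→w₀ over full span):
  M_1 = 3w₀Lx/20 - w₀L²/30 - w₀x³/(6L) = 3·4·12·9/20 - 4·12²/30 - 4·9³/(6·12) = 51/10 kN·m
Load 2 — applied couple M₀=19 kN·m at a=3 m (b=L-a=9):
  M_2 = R_Ax - M_A - M₀  [x>a] with R_A=57/32, M_A=-57/16 = (57/32)·9 - (-57/16) - 19 = 19/32 kN·m
Load 3 — point force P=-18 kN at a=6 m (b=L-a=6):
  M_3 = Pa²(a+3b)(L-x)/L³ - Pa²b/L²  [x>a] = (-18)·6²·(6+3·6)·(12-9)/12³ - (-18)·6²·6/12² = 0 kN·m
Superposition: M = Σ M_i = 911/160 kN·m ≈ 5.693750 kN·m

M(9) = 911/160 kN·m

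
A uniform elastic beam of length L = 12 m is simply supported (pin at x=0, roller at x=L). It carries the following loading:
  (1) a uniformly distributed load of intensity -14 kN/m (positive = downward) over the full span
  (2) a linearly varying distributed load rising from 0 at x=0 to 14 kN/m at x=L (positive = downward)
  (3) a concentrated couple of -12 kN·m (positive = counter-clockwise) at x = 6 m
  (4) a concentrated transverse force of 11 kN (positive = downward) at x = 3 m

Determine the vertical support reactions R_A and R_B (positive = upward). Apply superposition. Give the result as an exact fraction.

Load 1 — uniform load w=-14 kN/m over full span:
  R_A = wL/2 = (-14)·12/2 = -84 kN
  R_B = wL/2 = (-14)·12/2 = -84 kN
Load 2 — triangular load w₀=14 kN/m (0→w₀ over full span):
  R_A = w₀L/6 = 14·12/6 = 28 kN
  R_B = w₀L/3 = 14·12/3 = 56 kN
Load 3 — applied couple M₀=-12 kN·m at a=6 m (b=L-a=6):
  R_A = M₀/L = (-12)/12 = -1 kN
  R_B = -M₀/L = -(-12)/12 = 1 kN
Load 4 — point force P=11 kN at a=3 m (b=L-a=9):
  R_A = Pb/L = 11·9/12 = 33/4 kN
  R_B = Pa/L = 11·3/12 = 11/4 kN
Superposition: R_A = -195/4 kN, R_B = -97/4 kN

R_A = -195/4 kN, R_B = -97/4 kN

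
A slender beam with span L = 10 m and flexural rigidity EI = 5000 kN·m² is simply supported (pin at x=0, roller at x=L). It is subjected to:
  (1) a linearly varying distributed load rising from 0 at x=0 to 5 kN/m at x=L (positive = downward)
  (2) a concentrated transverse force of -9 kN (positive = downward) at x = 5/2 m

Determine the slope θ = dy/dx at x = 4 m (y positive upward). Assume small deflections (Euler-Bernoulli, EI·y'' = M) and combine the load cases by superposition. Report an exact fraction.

θ(4) = -8797/1440000 rad

Load 1 — triangular load w₀=5 kN/m (0→w₀ over full span):
  θ_1 = -w₀(7L⁴-30L²x²+15x⁴)/(360LEI) = -5·(7·10⁴-30·10²·4²+15·4⁴)/(360·10·5000) = -323/45000 rad
Load 2 — point force P=-9 kN at a=5/2 m (b=L-a=15/2):
  θ_2 = -Pa(2L²-6Lx+3x²+a²)/(6LEI)  [x>a] = -(-9)·(5/2)·(2·10²-6·10·4+3·4²+(5/2)²)/(6·10·5000) = 171/160000 rad
Superposition: θ = Σ θ_i = -8797/1440000 rad ≈ -0.006109 rad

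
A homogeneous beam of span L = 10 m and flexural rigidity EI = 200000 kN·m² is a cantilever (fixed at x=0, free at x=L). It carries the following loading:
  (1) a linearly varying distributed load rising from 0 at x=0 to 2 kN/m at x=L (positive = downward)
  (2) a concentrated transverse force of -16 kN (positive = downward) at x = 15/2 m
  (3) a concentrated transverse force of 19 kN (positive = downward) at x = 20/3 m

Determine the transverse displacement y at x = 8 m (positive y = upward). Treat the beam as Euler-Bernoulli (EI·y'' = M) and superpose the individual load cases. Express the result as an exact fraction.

Load 1 — triangular load w₀=2 kN/m (0→w₀ over full span):
  y_1 = (w₀Lx³/12-w₀L²x²/6-w₀x⁵/(120L))/EI = (2·10·8³/12-2·10²·8²/6-2·8⁵/(120·10))/200000 = -1564/234375 m
Load 2 — point force P=-16 kN at a=15/2 m (b=L-a=5/2):
  y_2 = -Pa²(3x-a)/(6EI)  [x>a] = -(-16)·(15/2)²·(3·8-(15/2))/(6·200000) = 99/8000 m
Load 3 — point force P=19 kN at a=20/3 m (b=L-a=10/3):
  y_3 = -Pa²(3x-a)/(6EI)  [x>a] = -19·(20/3)²·(3·8-(20/3))/(6·200000) = -247/20250 m
Superposition: y = Σ y_i = -2630717/405000000 m ≈ -0.006496 m

y(8) = -2630717/405000000 m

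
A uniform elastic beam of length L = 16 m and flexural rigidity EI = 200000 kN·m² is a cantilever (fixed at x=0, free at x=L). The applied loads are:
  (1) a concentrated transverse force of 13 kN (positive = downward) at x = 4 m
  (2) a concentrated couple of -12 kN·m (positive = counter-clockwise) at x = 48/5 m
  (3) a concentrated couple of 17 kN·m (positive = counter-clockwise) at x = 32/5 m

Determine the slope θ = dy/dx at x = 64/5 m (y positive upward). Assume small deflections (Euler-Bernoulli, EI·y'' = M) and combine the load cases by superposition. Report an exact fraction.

Load 1 — point force P=13 kN at a=4 m (b=L-a=12):
  θ_1 = -Pa²/(2EI)  [x>a] = -13·4²/(2·200000) = -13/25000 rad
Load 2 — applied couple M₀=-12 kN·m at a=48/5 m (b=L-a=32/5):
  θ_2 = M₀a/EI  [x>a] = (-12)·(48/5)/200000 = -9/15625 rad
Load 3 — applied couple M₀=17 kN·m at a=32/5 m (b=L-a=48/5):
  θ_3 = M₀a/EI  [x>a] = 17·(32/5)/200000 = 17/31250 rad
Superposition: θ = Σ θ_i = -69/125000 rad ≈ -0.000552 rad

θ(64/5) = -69/125000 rad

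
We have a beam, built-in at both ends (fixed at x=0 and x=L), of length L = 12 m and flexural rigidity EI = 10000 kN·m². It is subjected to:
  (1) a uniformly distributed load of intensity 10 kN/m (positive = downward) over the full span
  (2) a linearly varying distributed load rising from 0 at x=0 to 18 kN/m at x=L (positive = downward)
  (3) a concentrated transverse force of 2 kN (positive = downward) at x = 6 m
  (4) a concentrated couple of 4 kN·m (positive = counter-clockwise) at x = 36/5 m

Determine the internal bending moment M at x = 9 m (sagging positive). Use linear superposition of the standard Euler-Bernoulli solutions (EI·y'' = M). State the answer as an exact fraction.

Load 1 — uniform load w=10 kN/m over full span:
  M_1 = wLx/2 - wL²/12 - wx²/2 = 10·12·9/2 - 10·12²/12 - 10·9²/2 = 15 kN·m
Load 2 — triangular load w₀=18 kN/m (0→w₀ over full span):
  M_2 = 3w₀Lx/20 - w₀L²/30 - w₀x³/(6L) = 3·18·12·9/20 - 18·12²/30 - 18·9³/(6·12) = 459/20 kN·m
Load 3 — point force P=2 kN at a=6 m (b=L-a=6):
  M_3 = Pa²(a+3b)(L-x)/L³ - Pa²b/L²  [x>a] = 2·6²·(6+3·6)·(12-9)/12³ - 2·6²·6/12² = 0 kN·m
Load 4 — applied couple M₀=4 kN·m at a=36/5 m (b=L-a=24/5):
  M_4 = R_Ax - M_A - M₀  [x>a] with R_A=12/25, M_A=32/25 = (12/25)·9 - (32/25) - 4 = -24/25 kN·m
Superposition: M = Σ M_i = 3699/100 kN·m ≈ 36.990000 kN·m

M(9) = 3699/100 kN·m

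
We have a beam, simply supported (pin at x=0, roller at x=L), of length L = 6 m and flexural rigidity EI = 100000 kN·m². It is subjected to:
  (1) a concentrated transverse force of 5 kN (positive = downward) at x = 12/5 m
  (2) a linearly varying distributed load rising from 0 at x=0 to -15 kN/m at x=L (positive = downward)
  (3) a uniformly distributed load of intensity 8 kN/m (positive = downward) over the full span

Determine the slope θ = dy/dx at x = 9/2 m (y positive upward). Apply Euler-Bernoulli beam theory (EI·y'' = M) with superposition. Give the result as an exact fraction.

θ(9/2) = 71487/640000000 rad

Load 1 — point force P=5 kN at a=12/5 m (b=L-a=18/5):
  θ_1 = -Pa(2L²-6Lx+3x²+a²)/(6LEI)  [x>a] = -5·(12/5)·(2·6²-6·6·(9/2)+3·(9/2)²+(12/5)²)/(6·6·100000) = 783/10000000 rad
Load 2 — triangular load w₀=-15 kN/m (0→w₀ over full span):
  θ_2 = -w₀(7L⁴-30L²x²+15x⁴)/(360LEI) = -(-15)·(7·6⁴-30·6²·(9/2)²+15·(9/2)⁴)/(360·6·100000) = -11817/25600000 rad
Load 3 — uniform load w=8 kN/m over full span:
  θ_3 = -w(L³-6Lx²+4x³)/(24EI) = -8·(6³-6·6·(9/2)²+4·(9/2)³)/(24·100000) = 99/200000 rad
Superposition: θ = Σ θ_i = 71487/640000000 rad ≈ 0.000112 rad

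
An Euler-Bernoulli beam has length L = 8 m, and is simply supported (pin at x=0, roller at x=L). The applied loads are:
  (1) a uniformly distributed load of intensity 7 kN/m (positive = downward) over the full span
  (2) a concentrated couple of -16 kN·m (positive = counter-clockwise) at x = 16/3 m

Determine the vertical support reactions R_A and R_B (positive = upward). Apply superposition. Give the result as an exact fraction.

Load 1 — uniform load w=7 kN/m over full span:
  R_A = wL/2 = 7·8/2 = 28 kN
  R_B = wL/2 = 7·8/2 = 28 kN
Load 2 — applied couple M₀=-16 kN·m at a=16/3 m (b=L-a=8/3):
  R_A = M₀/L = (-16)/8 = -2 kN
  R_B = -M₀/L = -(-16)/8 = 2 kN
Superposition: R_A = 26 kN, R_B = 30 kN

R_A = 26 kN, R_B = 30 kN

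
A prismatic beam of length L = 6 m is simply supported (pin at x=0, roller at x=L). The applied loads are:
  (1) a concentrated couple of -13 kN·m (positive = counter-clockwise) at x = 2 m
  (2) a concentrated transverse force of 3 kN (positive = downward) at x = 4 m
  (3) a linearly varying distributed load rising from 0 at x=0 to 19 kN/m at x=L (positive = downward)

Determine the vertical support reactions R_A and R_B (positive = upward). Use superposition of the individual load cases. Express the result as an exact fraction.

Load 1 — applied couple M₀=-13 kN·m at a=2 m (b=L-a=4):
  R_A = M₀/L = (-13)/6 = -13/6 kN
  R_B = -M₀/L = -(-13)/6 = 13/6 kN
Load 2 — point force P=3 kN at a=4 m (b=L-a=2):
  R_A = Pb/L = 3·2/6 = 1 kN
  R_B = Pa/L = 3·4/6 = 2 kN
Load 3 — triangular load w₀=19 kN/m (0→w₀ over full span):
  R_A = w₀L/6 = 19·6/6 = 19 kN
  R_B = w₀L/3 = 19·6/3 = 38 kN
Superposition: R_A = 107/6 kN, R_B = 253/6 kN

R_A = 107/6 kN, R_B = 253/6 kN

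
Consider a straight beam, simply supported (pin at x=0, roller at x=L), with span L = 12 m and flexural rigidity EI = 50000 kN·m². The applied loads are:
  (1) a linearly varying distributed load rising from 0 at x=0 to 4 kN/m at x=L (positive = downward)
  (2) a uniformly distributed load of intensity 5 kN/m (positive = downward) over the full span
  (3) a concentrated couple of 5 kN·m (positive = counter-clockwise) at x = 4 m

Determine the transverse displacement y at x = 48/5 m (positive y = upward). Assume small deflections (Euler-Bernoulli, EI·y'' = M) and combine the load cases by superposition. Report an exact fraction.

Load 1 — triangular load w₀=4 kN/m (0→w₀ over full span):
  y_1 = -w₀x(7L⁴-10L²x²+3x⁴)/(360LEI) = -4·(48/5)·(7·12⁴-10·12²·(48/5)²+3·(48/5)⁴)/(360·12·50000) = -329184/48828125 m
Load 2 — uniform load w=5 kN/m over full span:
  y_2 = -wx(L³-2Lx²+x³)/(24EI) = -5·(48/5)·(12³-2·12·(48/5)²+(48/5)³)/(24·50000) = -6264/390625 m
Load 3 — applied couple M₀=5 kN·m at a=4 m (b=L-a=8):
  y_3 = (M₀x³/(6L)-M₀(x-a)²/2+C₁x)/EI  [x>a] with C₁=M₀(3b²-L²)/(6L)=10/3 = (5·(48/5)³/(6·12)-5·((48/5)-4)²/2+(10/3)·(48/5))/50000 = 47/156250 m
Superposition: y = Σ y_i = -2194993/97656250 m ≈ -0.022477 m

y(48/5) = -2194993/97656250 m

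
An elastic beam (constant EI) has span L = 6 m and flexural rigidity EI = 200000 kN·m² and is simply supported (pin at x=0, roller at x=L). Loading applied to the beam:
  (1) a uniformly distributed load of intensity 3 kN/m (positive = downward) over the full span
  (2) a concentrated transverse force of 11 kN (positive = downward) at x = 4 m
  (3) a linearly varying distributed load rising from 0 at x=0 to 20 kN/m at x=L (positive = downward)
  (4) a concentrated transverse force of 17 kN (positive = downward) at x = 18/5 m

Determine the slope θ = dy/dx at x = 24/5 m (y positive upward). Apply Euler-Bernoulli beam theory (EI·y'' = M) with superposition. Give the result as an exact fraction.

θ(24/5) = 6527/9000000 rad

Load 1 — uniform load w=3 kN/m over full span:
  θ_1 = -w(L³-6Lx²+4x³)/(24EI) = -3·(6³-6·6·(24/5)²+4·(24/5)³)/(24·200000) = 2673/25000000 rad
Load 2 — point force P=11 kN at a=4 m (b=L-a=2):
  θ_2 = -Pa(2L²-6Lx+3x²+a²)/(6LEI)  [x>a] = -11·4·(2·6²-6·6·(24/5)+3·(24/5)²+4²)/(6·6·200000) = 539/5625000 rad
Load 3 — triangular load w₀=20 kN/m (0→w₀ over full span):
  θ_3 = -w₀(7L⁴-30L²x²+15x⁴)/(360LEI) = -20·(7·6⁴-30·6²·(24/5)²+15·(24/5)⁴)/(360·6·200000) = 2271/6250000 rad
Load 4 — point force P=17 kN at a=18/5 m (b=L-a=12/5):
  θ_4 = -Pa(2L²-6Lx+3x²+a²)/(6LEI)  [x>a] = -17·(18/5)·(2·6²-6·6·(24/5)+3·(24/5)²+(18/5)²)/(6·6·200000) = 1989/12500000 rad
Superposition: θ = Σ θ_i = 6527/9000000 rad ≈ 0.000725 rad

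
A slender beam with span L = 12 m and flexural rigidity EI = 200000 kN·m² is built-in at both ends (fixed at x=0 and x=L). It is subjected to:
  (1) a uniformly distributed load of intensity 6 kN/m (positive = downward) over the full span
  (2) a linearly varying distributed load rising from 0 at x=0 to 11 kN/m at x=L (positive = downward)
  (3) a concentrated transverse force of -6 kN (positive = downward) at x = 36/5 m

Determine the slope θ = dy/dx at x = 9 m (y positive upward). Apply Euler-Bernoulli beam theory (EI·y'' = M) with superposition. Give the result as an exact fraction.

θ(9) = 573993/800000000 rad

Load 1 — uniform load w=6 kN/m over full span:
  θ_1 = -wx(L-x)(L-2x)/(12EI) = -6·9·(12-9)·(12-2·9)/(12·200000) = 81/200000 rad
Load 2 — triangular load w₀=11 kN/m (0→w₀ over full span):
  θ_2 = -w₀(2x(L-x)(L-2x)(x+2L)+x²(L-x)²)/(120LEI) = -11·(2·9·(12-9)·(12-2·9)·(9+2·12)+9²·(12-9)²)/(120·12·200000) = 12177/32000000 rad
Load 3 — point force P=-6 kN at a=36/5 m (b=L-a=24/5):
  θ_3 = Pa²(L-x)(2bL-(3b+a)(L-x))/(2L³EI)  [x>a] = (-6)·(36/5)²·(12-9)·(2·(24/5)·12-(3·(24/5)+(36/5))·(12-9))/(2·12³·200000) = -1701/25000000 rad
Superposition: θ = Σ θ_i = 573993/800000000 rad ≈ 0.000717 rad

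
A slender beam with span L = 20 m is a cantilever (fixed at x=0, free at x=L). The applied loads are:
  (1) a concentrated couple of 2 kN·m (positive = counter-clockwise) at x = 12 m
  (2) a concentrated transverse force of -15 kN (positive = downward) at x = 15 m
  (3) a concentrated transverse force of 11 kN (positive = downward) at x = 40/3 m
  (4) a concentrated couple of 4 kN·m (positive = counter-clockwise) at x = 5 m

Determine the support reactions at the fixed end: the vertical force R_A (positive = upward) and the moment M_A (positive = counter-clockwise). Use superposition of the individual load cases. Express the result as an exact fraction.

Load 1 — applied couple M₀=2 kN·m at a=12 m (b=L-a=8):
  R_A = 0 kN
  M_A = -M₀ = -2 kN·m
Load 2 — point force P=-15 kN at a=15 m (b=L-a=5):
  R_A = P = (-15) = -15 kN
  M_A = Pa = (-15)·15 = -225 kN·m
Load 3 — point force P=11 kN at a=40/3 m (b=L-a=20/3):
  R_A = P = 11 kN
  M_A = Pa = 11·(40/3) = 440/3 kN·m
Load 4 — applied couple M₀=4 kN·m at a=5 m (b=L-a=15):
  R_A = 0 kN
  M_A = -M₀ = -4 kN·m
Superposition: R_A = -4 kN, M_A = -253/3 kN·m

R_A = -4 kN, M_A = -253/3 kN·m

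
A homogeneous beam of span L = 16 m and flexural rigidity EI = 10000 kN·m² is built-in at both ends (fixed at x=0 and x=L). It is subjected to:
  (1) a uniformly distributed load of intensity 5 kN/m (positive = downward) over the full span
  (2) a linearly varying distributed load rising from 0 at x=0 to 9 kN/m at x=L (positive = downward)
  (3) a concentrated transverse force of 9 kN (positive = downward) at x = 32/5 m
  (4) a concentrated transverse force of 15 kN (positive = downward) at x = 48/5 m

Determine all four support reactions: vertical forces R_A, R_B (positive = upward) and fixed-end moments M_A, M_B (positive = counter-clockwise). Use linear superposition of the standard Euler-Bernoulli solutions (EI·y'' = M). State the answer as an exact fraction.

Load 1 — uniform load w=5 kN/m over full span:
  R_A = wL/2 = 5·16/2 = 40 kN
  M_A = wL²/12 = 5·16²/12 = 320/3 kN·m
  R_B = wL/2 = 5·16/2 = 40 kN
  M_B = -wL²/12 = -5·16²/12 = -320/3 kN·m
Load 2 — triangular load w₀=9 kN/m (0→w₀ over full span):
  R_A = 3w₀L/20 = 3·9·16/20 = 108/5 kN
  M_A = w₀L²/30 = 9·16²/30 = 384/5 kN·m
  R_B = 7w₀L/20 = 7·9·16/20 = 252/5 kN
  M_B = -w₀L²/20 = -9·16²/20 = -576/5 kN·m
Load 3 — point force P=9 kN at a=32/5 m (b=L-a=48/5):
  R_A = Pb²(3a+b)/L³ = 9·(48/5)²·(3·(32/5)+(48/5))/16³ = 729/125 kN
  M_A = Pab²/L² = 9·(32/5)·(48/5)²/16² = 2592/125 kN·m
  R_B = Pa²(a+3b)/L³ = 9·(32/5)²·((32/5)+3·(48/5))/16³ = 396/125 kN
  M_B = -Pa²b/L² = -9·(32/5)²·(48/5)/16² = -1728/125 kN·m
Load 4 — point force P=15 kN at a=48/5 m (b=L-a=32/5):
  R_A = Pb²(3a+b)/L³ = 15·(32/5)²·(3·(48/5)+(32/5))/16³ = 132/25 kN
  M_A = Pab²/L² = 15·(48/5)·(32/5)²/16² = 576/25 kN·m
  R_B = Pa²(a+3b)/L³ = 15·(48/5)²·((48/5)+3·(32/5))/16³ = 243/25 kN
  M_B = -Pa²b/L² = -15·(48/5)²·(32/5)/16² = -864/25 kN·m
Superposition: R_A = 9089/125 kN, M_A = 85216/375 kN·m, R_B = 12911/125 kN, M_B = -101344/375 kN·m

R_A = 9089/125 kN, M_A = 85216/375 kN·m, R_B = 12911/125 kN, M_B = -101344/375 kN·m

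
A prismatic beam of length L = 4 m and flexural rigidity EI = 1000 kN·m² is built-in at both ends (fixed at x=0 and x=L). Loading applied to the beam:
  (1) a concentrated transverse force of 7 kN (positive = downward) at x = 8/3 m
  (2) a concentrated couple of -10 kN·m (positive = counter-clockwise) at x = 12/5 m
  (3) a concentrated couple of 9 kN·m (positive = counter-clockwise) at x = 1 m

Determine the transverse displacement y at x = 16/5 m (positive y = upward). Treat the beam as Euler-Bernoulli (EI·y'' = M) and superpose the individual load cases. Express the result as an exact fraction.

y(16/5) = -28121/101250000 m

Load 1 — point force P=7 kN at a=8/3 m (b=L-a=4/3):
  y_1 = -Pa²(L-x)²(3bL-(3b+a)(L-x))/(6L³EI)  [x>a] = -7·(8/3)²·(4-(16/5))²·(3·(4/3)·4-(3·(4/3)+(8/3))·(4-(16/5)))/(6·4³·1000) = -224/253125 m
Load 2 — applied couple M₀=-10 kN·m at a=12/5 m (b=L-a=8/5):
  y_2 = (R_Ax³/6 - M_Ax²/2 - M₀(x-a)²/2)/EI  [x>a] with R_A=-18/5, M_A=-16/5 = ((-18/5)·(16/5)³/6 - (-16/5)·(16/5)²/2 - (-10)·((16/5)-(12/5))²/2)/1000 = -6/78125 m
Load 3 — applied couple M₀=9 kN·m at a=1 m (b=L-a=3):
  y_3 = (R_Ax³/6 - M_Ax²/2 - M₀(x-a)²/2)/EI  [x>a] with R_A=81/32, M_A=-27/16 = ((81/32)·(16/5)³/6 - (-27/16)·(16/5)²/2 - 9·((16/5)-1)²/2)/1000 = 171/250000 m
Superposition: y = Σ y_i = -28121/101250000 m ≈ -0.000278 m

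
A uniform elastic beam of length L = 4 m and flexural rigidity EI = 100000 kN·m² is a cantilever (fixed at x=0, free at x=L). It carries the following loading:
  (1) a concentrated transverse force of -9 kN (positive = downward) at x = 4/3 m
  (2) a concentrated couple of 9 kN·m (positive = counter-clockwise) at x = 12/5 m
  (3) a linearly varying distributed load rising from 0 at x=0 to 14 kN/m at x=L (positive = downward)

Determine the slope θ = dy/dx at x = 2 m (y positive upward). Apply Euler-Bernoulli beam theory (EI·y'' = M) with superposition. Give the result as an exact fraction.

θ(2) = -209/300000 rad

Load 1 — point force P=-9 kN at a=4/3 m (b=L-a=8/3):
  θ_1 = -Pa²/(2EI)  [x>a] = -(-9)·(4/3)²/(2·100000) = 1/12500 rad
Load 2 — applied couple M₀=9 kN·m at a=12/5 m (b=L-a=8/5):
  θ_2 = M₀x/EI  [x≤a] = 9·2/100000 = 9/50000 rad
Load 3 — triangular load w₀=14 kN/m (0→w₀ over full span):
  θ_3 = (w₀Lx²/4-w₀L²x/3-w₀x⁴/(24L))/EI = (14·4·2²/4-14·4²·2/3-14·2⁴/(24·4))/100000 = -287/300000 rad
Superposition: θ = Σ θ_i = -209/300000 rad ≈ -0.000697 rad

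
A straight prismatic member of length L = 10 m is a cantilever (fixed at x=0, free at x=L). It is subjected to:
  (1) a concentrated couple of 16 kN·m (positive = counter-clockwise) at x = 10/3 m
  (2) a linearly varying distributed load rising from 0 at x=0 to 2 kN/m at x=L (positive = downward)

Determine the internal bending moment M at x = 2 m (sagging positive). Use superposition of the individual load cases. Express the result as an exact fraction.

Load 1 — applied couple M₀=16 kN·m at a=10/3 m (b=L-a=20/3):
  M_1 = M₀  [x≤a] = 16 = 16 kN·m
Load 2 — triangular load w₀=2 kN/m (0→w₀ over full span):
  M_2 = w₀Lx/2 - w₀L²/3 - w₀x³/(6L) = 2·10·2/2 - 2·10²/3 - 2·2³/(6·10) = -704/15 kN·m
Superposition: M = Σ M_i = -464/15 kN·m ≈ -30.933333 kN·m

M(2) = -464/15 kN·m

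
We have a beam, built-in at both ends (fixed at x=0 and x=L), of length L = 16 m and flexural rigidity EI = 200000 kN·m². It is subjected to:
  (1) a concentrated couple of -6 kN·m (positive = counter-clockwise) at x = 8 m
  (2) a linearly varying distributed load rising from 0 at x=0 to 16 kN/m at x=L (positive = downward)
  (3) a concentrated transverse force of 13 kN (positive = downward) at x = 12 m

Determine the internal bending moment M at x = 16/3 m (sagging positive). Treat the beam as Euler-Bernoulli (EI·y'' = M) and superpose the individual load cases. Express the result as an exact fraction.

Load 1 — applied couple M₀=-6 kN·m at a=8 m (b=L-a=8):
  M_1 = R_Ax - M_A  [x≤a] with R_A=-9/16, M_A=-3/2 = (-9/16)·(16/3) - (-3/2) = -3/2 kN·m
Load 2 — triangular load w₀=16 kN/m (0→w₀ over full span):
  M_2 = 3w₀Lx/20 - w₀L²/30 - w₀x³/(6L) = 3·16·16·(16/3)/20 - 16·16²/30 - 16·(16/3)³/(6·16) = 17408/405 kN·m
Load 3 — point force P=13 kN at a=12 m (b=L-a=4):
  M_3 = Pb²(3a+b)x/L³ - Pab²/L²  [x≤a] = 13·4²·(3·12+4)·(16/3)/16³ - 13·12·4²/16² = 13/12 kN·m
Superposition: M = Σ M_i = 68957/1620 kN·m ≈ 42.566049 kN·m

M(16/3) = 68957/1620 kN·m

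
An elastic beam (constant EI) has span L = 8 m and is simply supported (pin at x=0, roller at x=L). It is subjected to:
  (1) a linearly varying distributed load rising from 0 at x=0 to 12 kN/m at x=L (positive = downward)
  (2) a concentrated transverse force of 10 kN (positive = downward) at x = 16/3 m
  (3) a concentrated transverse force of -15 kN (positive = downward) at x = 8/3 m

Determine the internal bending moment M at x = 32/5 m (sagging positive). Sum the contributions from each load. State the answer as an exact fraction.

Load 1 — triangular load w₀=12 kN/m (0→w₀ over full span):
  M_1 = w₀Lx/6 - w₀x³/(6L) = 12·8·(32/5)/6 - 12·(32/5)³/(6·8) = 4608/125 kN·m
Load 2 — point force P=10 kN at a=16/3 m (b=L-a=8/3):
  M_2 = Pa(L-x)/L  [x>a] = 10·(16/3)·(8-(32/5))/8 = 32/3 kN·m
Load 3 — point force P=-15 kN at a=8/3 m (b=L-a=16/3):
  M_3 = Pa(L-x)/L  [x>a] = (-15)·(8/3)·(8-(32/5))/8 = -8 kN·m
Superposition: M = Σ M_i = 14824/375 kN·m ≈ 39.530667 kN·m

M(32/5) = 14824/375 kN·m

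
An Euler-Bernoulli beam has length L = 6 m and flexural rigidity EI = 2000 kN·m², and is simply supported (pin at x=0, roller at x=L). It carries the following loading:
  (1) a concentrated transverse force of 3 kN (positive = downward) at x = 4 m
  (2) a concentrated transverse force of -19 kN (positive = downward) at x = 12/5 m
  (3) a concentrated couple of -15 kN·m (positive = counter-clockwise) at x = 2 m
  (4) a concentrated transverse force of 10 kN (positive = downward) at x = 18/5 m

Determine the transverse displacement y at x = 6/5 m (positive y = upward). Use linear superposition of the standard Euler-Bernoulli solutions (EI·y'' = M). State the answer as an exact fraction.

Load 1 — point force P=3 kN at a=4 m (b=L-a=2):
  y_1 = -Pbx(L²-b²-x²)/(6LEI)  [x≤a] = -3·2·(6/5)·(6²-2²-(6/5)²)/(6·6·2000) = -191/62500 m
Load 2 — point force P=-19 kN at a=12/5 m (b=L-a=18/5):
  y_2 = -Pbx(L²-b²-x²)/(6LEI)  [x≤a] = -(-19)·(18/5)·(6/5)·(6²-(18/5)²-(6/5)²)/(6·6·2000) = 1539/62500 m
Load 3 — applied couple M₀=-15 kN·m at a=2 m (b=L-a=4):
  y_3 = (M₀x³/(6L)+C₁x)/EI  [x≤a] with C₁=M₀(3b²-L²)/(6L)=-5 = ((-15)·(6/5)³/(6·6)+(-5)·(6/5))/2000 = -21/6250 m
Load 4 — point force P=10 kN at a=18/5 m (b=L-a=12/5):
  y_4 = -Pbx(L²-b²-x²)/(6LEI)  [x≤a] = -10·(12/5)·(6/5)·(6²-(12/5)²-(6/5)²)/(6·6·2000) = -36/3125 m
Superposition: y = Σ y_i = 209/31250 m ≈ 0.006688 m

y(6/5) = 209/31250 m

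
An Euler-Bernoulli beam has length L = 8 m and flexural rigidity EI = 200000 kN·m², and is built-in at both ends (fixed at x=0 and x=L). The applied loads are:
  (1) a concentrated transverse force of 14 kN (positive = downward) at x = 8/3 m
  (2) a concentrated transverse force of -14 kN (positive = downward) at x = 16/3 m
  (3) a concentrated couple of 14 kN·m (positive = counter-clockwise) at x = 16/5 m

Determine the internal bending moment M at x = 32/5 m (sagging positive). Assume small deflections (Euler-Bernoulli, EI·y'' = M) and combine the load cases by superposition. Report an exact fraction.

Load 1 — point force P=14 kN at a=8/3 m (b=L-a=16/3):
  M_1 = Pa²(a+3b)(L-x)/L³ - Pa²b/L²  [x>a] = 14·(8/3)²·((8/3)+3·(16/3))·(8-(32/5))/8³ - 14·(8/3)²·(16/3)/8² = -112/45 kN·m
Load 2 — point force P=-14 kN at a=16/3 m (b=L-a=8/3):
  M_2 = Pa²(a+3b)(L-x)/L³ - Pa²b/L²  [x>a] = (-14)·(16/3)²·((16/3)+3·(8/3))·(8-(32/5))/8³ - (-14)·(16/3)²·(8/3)/8² = 0 kN·m
Load 3 — applied couple M₀=14 kN·m at a=16/5 m (b=L-a=24/5):
  M_3 = R_Ax - M_A - M₀  [x>a] with R_A=63/25, M_A=42/25 = (63/25)·(32/5) - (42/25) - 14 = 56/125 kN·m
Superposition: M = Σ M_i = -2296/1125 kN·m ≈ -2.040889 kN·m

M(32/5) = -2296/1125 kN·m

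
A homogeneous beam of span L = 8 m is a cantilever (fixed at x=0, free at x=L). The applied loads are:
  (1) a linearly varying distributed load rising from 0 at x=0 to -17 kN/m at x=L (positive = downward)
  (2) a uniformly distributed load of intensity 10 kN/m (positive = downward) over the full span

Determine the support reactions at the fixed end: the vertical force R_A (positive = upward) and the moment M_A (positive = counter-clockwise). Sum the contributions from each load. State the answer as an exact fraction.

R_A = 12 kN, M_A = -128/3 kN·m

Load 1 — triangular load w₀=-17 kN/m (0→w₀ over full span):
  R_A = w₀L/2 = (-17)·8/2 = -68 kN
  M_A = w₀L²/3 = (-17)·8²/3 = -1088/3 kN·m
Load 2 — uniform load w=10 kN/m over full span:
  R_A = wL = 10·8 = 80 kN
  M_A = wL²/2 = 10·8²/2 = 320 kN·m
Superposition: R_A = 12 kN, M_A = -128/3 kN·m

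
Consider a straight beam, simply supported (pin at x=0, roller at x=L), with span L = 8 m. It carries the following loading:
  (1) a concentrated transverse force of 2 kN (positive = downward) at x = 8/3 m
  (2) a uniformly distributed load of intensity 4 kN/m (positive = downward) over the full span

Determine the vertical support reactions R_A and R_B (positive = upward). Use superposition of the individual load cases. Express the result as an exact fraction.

R_A = 52/3 kN, R_B = 50/3 kN

Load 1 — point force P=2 kN at a=8/3 m (b=L-a=16/3):
  R_A = Pb/L = 2·(16/3)/8 = 4/3 kN
  R_B = Pa/L = 2·(8/3)/8 = 2/3 kN
Load 2 — uniform load w=4 kN/m over full span:
  R_A = wL/2 = 4·8/2 = 16 kN
  R_B = wL/2 = 4·8/2 = 16 kN
Superposition: R_A = 52/3 kN, R_B = 50/3 kN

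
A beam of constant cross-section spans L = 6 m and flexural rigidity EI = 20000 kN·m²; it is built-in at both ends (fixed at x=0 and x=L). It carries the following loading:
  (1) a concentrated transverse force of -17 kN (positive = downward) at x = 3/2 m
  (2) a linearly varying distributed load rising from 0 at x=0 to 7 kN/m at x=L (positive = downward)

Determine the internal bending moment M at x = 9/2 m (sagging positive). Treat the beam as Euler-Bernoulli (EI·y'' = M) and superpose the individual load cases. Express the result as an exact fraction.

M(9/2) = 969/320 kN·m

Load 1 — point force P=-17 kN at a=3/2 m (b=L-a=9/2):
  M_1 = Pa²(a+3b)(L-x)/L³ - Pa²b/L²  [x>a] = (-17)·(3/2)²·((3/2)+3·(9/2))·(6-(9/2))/6³ - (-17)·(3/2)²·(9/2)/6² = 51/64 kN·m
Load 2 — triangular load w₀=7 kN/m (0→w₀ over full span):
  M_2 = 3w₀Lx/20 - w₀L²/30 - w₀x³/(6L) = 3·7·6·(9/2)/20 - 7·6²/30 - 7·(9/2)³/(6·6) = 357/160 kN·m
Superposition: M = Σ M_i = 969/320 kN·m ≈ 3.028125 kN·m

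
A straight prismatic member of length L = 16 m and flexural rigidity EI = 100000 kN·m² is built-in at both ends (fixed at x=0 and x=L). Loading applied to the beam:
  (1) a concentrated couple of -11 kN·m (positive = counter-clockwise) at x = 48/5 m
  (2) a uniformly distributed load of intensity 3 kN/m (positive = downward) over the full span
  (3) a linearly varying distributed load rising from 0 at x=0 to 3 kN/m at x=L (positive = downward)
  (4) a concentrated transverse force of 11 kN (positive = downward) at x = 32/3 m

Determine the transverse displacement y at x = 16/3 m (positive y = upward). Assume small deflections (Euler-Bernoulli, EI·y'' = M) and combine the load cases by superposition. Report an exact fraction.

y(16/3) = -1164592/170859375 m

Load 1 — applied couple M₀=-11 kN·m at a=48/5 m (b=L-a=32/5):
  y_1 = (R_Ax³/6 - M_Ax²/2)/EI  [x≤a] with R_A=-99/100, M_A=-88/25 = ((-99/100)·(16/3)³/6 - (-88/25)·(16/3)²/2)/100000 = 176/703125 m
Load 2 — uniform load w=3 kN/m over full span:
  y_2 = -wx²(L-x)²/(24EI) = -3·(16/3)²·(16-(16/3))²/(24·100000) = -1024/253125 m
Load 3 — triangular load w₀=3 kN/m (0→w₀ over full span):
  y_3 = -w₀x²(L-x)²(x+2L)/(120LEI) = -3·(16/3)²·(16-(16/3))²·((16/3)+2·16)/(120·16·100000) = -7168/3796875 m
Load 4 — point force P=11 kN at a=32/3 m (b=L-a=16/3):
  y_4 = -Pb²x²(3aL-(3a+b)x)/(6L³EI)  [x≤a] = -11·(16/3)²·(16/3)²·(3·(32/3)·16-(3·(32/3)+(16/3))·(16/3))/(6·16³·100000) = -7744/6834375 m
Superposition: y = Σ y_i = -1164592/170859375 m ≈ -0.006816 m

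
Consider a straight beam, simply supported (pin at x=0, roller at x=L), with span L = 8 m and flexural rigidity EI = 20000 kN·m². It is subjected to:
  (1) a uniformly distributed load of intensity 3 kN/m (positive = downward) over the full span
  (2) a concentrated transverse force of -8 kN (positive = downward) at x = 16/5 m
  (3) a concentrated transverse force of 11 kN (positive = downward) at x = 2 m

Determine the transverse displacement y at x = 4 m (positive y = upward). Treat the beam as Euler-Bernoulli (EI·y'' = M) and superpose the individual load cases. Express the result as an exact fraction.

y(4) = -10007/1250000 m

Load 1 — uniform load w=3 kN/m over full span:
  y_1 = -wx(L³-2Lx²+x³)/(24EI) = -3·4·(8³-2·8·4²+4³)/(24·20000) = -1/125 m
Load 2 — point force P=-8 kN at a=16/5 m (b=L-a=24/5):
  y_2 = -Pa(L-x)(2Lx-a²-x²)/(6LEI)  [x>a] = -(-8)·(16/5)·(8-4)·(2·8·4-(16/5)²-4²)/(6·8·20000) = 944/234375 m
Load 3 — point force P=11 kN at a=2 m (b=L-a=6):
  y_3 = -Pa(L-x)(2Lx-a²-x²)/(6LEI)  [x>a] = -11·2·(8-4)·(2·8·4-2²-4²)/(6·8·20000) = -121/30000 m
Superposition: y = Σ y_i = -10007/1250000 m ≈ -0.008006 m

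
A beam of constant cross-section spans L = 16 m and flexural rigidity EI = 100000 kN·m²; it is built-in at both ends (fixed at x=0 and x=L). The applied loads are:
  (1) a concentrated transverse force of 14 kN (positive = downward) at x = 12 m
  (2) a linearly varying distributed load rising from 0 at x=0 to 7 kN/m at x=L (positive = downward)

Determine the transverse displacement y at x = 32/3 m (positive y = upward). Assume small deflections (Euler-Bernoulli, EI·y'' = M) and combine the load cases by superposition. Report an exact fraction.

y(32/3) = -74984/11390625 m

Load 1 — point force P=14 kN at a=12 m (b=L-a=4):
  y_1 = -Pb²x²(3aL-(3a+b)x)/(6L³EI)  [x≤a] = -14·4²·(32/3)²·(3·12·16-(3·12+4)·(32/3))/(6·16³·100000) = -392/253125 m
Load 2 — triangular load w₀=7 kN/m (0→w₀ over full span):
  y_2 = -w₀x²(L-x)²(x+2L)/(120LEI) = -7·(32/3)²·(16-(32/3))²·((32/3)+2·16)/(120·16·100000) = -57344/11390625 m
Superposition: y = Σ y_i = -74984/11390625 m ≈ -0.006583 m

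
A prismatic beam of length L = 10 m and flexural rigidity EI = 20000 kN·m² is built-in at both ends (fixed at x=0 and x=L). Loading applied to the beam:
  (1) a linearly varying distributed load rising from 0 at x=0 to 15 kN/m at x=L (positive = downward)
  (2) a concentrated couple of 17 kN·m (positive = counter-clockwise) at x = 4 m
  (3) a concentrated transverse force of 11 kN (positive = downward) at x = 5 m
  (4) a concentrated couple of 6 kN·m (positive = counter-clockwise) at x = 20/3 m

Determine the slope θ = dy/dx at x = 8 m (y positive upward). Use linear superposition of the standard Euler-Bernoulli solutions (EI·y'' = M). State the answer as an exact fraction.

Load 1 — triangular load w₀=15 kN/m (0→w₀ over full span):
  θ_1 = -w₀(2x(L-x)(L-2x)(x+2L)+x²(L-x)²)/(120LEI) = -15·(2·8·(10-8)·(10-2·8)·(8+2·10)+8²·(10-8)²)/(120·10·20000) = 2/625 rad
Load 2 — applied couple M₀=17 kN·m at a=4 m (b=L-a=6):
  θ_2 = (R_Ax²/2 - M_Ax - M₀(x-a))/EI  [x>a] with R_A=306/125, M_A=51/25 = ((306/125)·8²/2 - (51/25)·8 - 17·(8-4))/20000 = -187/625000 rad
Load 3 — point force P=11 kN at a=5 m (b=L-a=5):
  θ_3 = Pa²(L-x)(2bL-(3b+a)(L-x))/(2L³EI)  [x>a] = 11·5²·(10-8)·(2·5·10-(3·5+5)·(10-8))/(2·10³·20000) = 33/40000 rad
Load 4 — applied couple M₀=6 kN·m at a=20/3 m (b=L-a=10/3):
  θ_4 = (R_Ax²/2 - M_Ax - M₀(x-a))/EI  [x>a] with R_A=4/5, M_A=2 = ((4/5)·8²/2 - 2·8 - 6·(8-(20/3)))/20000 = 1/12500 rad
Superposition: θ = Σ θ_i = 19029/5000000 rad ≈ 0.003806 rad

θ(8) = 19029/5000000 rad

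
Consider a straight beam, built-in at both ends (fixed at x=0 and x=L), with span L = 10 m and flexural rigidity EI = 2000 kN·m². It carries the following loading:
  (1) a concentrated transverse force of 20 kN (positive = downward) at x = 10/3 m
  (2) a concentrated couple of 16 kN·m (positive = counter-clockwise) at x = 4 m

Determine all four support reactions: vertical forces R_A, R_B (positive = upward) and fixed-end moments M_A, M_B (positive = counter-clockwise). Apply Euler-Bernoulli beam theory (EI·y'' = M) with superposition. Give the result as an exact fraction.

Load 1 — point force P=20 kN at a=10/3 m (b=L-a=20/3):
  R_A = Pb²(3a+b)/L³ = 20·(20/3)²·(3·(10/3)+(20/3))/10³ = 400/27 kN
  M_A = Pab²/L² = 20·(10/3)·(20/3)²/10² = 800/27 kN·m
  R_B = Pa²(a+3b)/L³ = 20·(10/3)²·((10/3)+3·(20/3))/10³ = 140/27 kN
  M_B = -Pa²b/L² = -20·(10/3)²·(20/3)/10² = -400/27 kN·m
Load 2 — applied couple M₀=16 kN·m at a=4 m (b=L-a=6):
  R_A = 6M₀ab/L³ = 6·16·4·6/10³ = 288/125 kN
  M_A = M₀b(2a-b)/L² = 16·6·(2·4-6)/10² = 48/25 kN·m
  R_B = -6M₀ab/L³ = -6·16·4·6/10³ = -288/125 kN
  M_B = M₀a(2b-a)/L² = 16·4·(2·6-4)/10² = 128/25 kN·m
Superposition: R_A = 57776/3375 kN, M_A = 21296/675 kN·m, R_B = 9724/3375 kN, M_B = -6544/675 kN·m

R_A = 57776/3375 kN, M_A = 21296/675 kN·m, R_B = 9724/3375 kN, M_B = -6544/675 kN·m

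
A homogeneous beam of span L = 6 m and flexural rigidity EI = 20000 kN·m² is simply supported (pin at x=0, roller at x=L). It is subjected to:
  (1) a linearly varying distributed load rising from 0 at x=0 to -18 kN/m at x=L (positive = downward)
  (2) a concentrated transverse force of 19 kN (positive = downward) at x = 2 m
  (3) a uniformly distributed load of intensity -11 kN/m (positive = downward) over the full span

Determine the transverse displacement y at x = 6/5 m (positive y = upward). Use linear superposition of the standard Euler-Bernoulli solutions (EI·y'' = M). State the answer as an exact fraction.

Load 1 — triangular load w₀=-18 kN/m (0→w₀ over full span):
  y_1 = -w₀x(7L⁴-10L²x²+3x⁴)/(360LEI) = -(-18)·(6/5)·(7·6⁴-10·6²·(6/5)²+3·(6/5)⁴)/(360·6·20000) = 41796/9765625 m
Load 2 — point force P=19 kN at a=2 m (b=L-a=4):
  y_2 = -Pbx(L²-b²-x²)/(6LEI)  [x≤a] = -19·4·(6/5)·(6²-4²-(6/5)²)/(6·6·20000) = -551/234375 m
Load 3 — uniform load w=-11 kN/m over full span:
  y_3 = -wx(L³-2Lx²+x³)/(24EI) = -(-11)·(6/5)·(6³-2·6·(6/5)²+(6/5)³)/(24·20000) = 8613/1562500 m
Superposition: y = Σ y_i = 872027/117187500 m ≈ 0.007441 m

y(6/5) = 872027/117187500 m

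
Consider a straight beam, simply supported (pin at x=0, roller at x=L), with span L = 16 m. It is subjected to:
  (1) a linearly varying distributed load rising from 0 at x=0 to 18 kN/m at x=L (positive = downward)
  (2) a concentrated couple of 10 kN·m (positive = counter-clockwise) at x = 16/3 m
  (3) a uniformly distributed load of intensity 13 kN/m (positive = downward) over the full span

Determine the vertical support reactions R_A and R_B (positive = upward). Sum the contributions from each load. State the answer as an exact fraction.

R_A = 1221/8 kN, R_B = 1595/8 kN

Load 1 — triangular load w₀=18 kN/m (0→w₀ over full span):
  R_A = w₀L/6 = 18·16/6 = 48 kN
  R_B = w₀L/3 = 18·16/3 = 96 kN
Load 2 — applied couple M₀=10 kN·m at a=16/3 m (b=L-a=32/3):
  R_A = M₀/L = 10/16 = 5/8 kN
  R_B = -M₀/L = -10/16 = -5/8 kN
Load 3 — uniform load w=13 kN/m over full span:
  R_A = wL/2 = 13·16/2 = 104 kN
  R_B = wL/2 = 13·16/2 = 104 kN
Superposition: R_A = 1221/8 kN, R_B = 1595/8 kN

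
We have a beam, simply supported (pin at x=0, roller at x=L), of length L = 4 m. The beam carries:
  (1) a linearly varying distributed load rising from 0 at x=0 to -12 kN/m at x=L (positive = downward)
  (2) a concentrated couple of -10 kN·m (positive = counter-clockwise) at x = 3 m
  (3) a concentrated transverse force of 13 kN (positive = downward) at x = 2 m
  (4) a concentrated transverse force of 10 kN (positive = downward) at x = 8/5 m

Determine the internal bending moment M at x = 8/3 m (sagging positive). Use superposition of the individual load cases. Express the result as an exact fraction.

M(8/3) = -122/27 kN·m

Load 1 — triangular load w₀=-12 kN/m (0→w₀ over full span):
  M_1 = w₀Lx/6 - w₀x³/(6L) = (-12)·4·(8/3)/6 - (-12)·(8/3)³/(6·4) = -320/27 kN·m
Load 2 — applied couple M₀=-10 kN·m at a=3 m (b=L-a=1):
  M_2 = M₀x/L  [x≤a] = (-10)·(8/3)/4 = -20/3 kN·m
Load 3 — point force P=13 kN at a=2 m (b=L-a=2):
  M_3 = Pa(L-x)/L  [x>a] = 13·2·(4-(8/3))/4 = 26/3 kN·m
Load 4 — point force P=10 kN at a=8/5 m (b=L-a=12/5):
  M_4 = Pa(L-x)/L  [x>a] = 10·(8/5)·(4-(8/3))/4 = 16/3 kN·m
Superposition: M = Σ M_i = -122/27 kN·m ≈ -4.518519 kN·m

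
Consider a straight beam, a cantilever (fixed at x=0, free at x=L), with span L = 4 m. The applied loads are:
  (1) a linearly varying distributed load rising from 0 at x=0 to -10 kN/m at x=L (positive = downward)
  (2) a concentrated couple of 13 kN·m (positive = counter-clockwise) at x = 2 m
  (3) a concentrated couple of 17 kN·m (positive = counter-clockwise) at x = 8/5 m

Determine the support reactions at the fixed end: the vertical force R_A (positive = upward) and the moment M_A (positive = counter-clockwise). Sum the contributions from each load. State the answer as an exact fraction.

R_A = -20 kN, M_A = -250/3 kN·m

Load 1 — triangular load w₀=-10 kN/m (0→w₀ over full span):
  R_A = w₀L/2 = (-10)·4/2 = -20 kN
  M_A = w₀L²/3 = (-10)·4²/3 = -160/3 kN·m
Load 2 — applied couple M₀=13 kN·m at a=2 m (b=L-a=2):
  R_A = 0 kN
  M_A = -M₀ = -13 kN·m
Load 3 — applied couple M₀=17 kN·m at a=8/5 m (b=L-a=12/5):
  R_A = 0 kN
  M_A = -M₀ = -17 kN·m
Superposition: R_A = -20 kN, M_A = -250/3 kN·m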